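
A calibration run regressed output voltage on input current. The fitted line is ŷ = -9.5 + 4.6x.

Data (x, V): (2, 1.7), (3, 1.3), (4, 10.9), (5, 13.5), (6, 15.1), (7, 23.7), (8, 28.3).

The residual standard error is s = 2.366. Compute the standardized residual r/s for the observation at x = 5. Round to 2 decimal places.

ŷ = -9.5 + 4.6·5 = 13.5
r = 13.5 − 13.5 = 0
r/s = 0 / 2.366 = 0.00

0.00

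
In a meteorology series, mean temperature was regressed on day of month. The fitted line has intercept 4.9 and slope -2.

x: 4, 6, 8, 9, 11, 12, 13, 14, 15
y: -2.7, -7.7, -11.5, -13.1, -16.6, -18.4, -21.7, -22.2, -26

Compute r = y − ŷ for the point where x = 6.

r = -0.6

ŷ = 4.9 − 2·6 = -7.1
r = -7.7 − (-7.1) = -0.6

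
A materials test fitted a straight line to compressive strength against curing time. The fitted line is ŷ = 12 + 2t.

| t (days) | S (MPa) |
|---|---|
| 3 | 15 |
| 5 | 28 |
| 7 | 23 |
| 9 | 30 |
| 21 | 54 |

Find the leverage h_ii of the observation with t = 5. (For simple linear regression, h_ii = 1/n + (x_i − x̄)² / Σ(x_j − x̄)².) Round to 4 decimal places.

t̄ = (3 + 5 + 7 + 9 + 21)/5 = 9
Σ(t − t̄)² = 36 + 16 + 4 + 0 + 144 = 200
h = 1/5 + (-4)²/200 = 0.2 + 0.08 = 0.2800

h = 0.2800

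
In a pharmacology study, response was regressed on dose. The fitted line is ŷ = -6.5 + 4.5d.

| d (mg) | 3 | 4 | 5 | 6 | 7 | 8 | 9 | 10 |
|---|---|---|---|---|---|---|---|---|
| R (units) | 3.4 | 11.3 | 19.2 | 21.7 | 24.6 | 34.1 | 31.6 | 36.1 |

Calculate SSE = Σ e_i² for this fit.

SSE = 57.52

d=3: ŷ = -6.5 + 4.5·3 = 7; e = 3.4 − 7 = -3.6
d=4: ŷ = -6.5 + 4.5·4 = 11.5; e = 11.3 − 11.5 = -0.2
d=5: ŷ = -6.5 + 4.5·5 = 16; e = 19.2 − 16 = 3.2
d=6: ŷ = -6.5 + 4.5·6 = 20.5; e = 21.7 − 20.5 = 1.2
d=7: ŷ = -6.5 + 4.5·7 = 25; e = 24.6 − 25 = -0.4
d=8: ŷ = -6.5 + 4.5·8 = 29.5; e = 34.1 − 29.5 = 4.6
d=9: ŷ = -6.5 + 4.5·9 = 34; e = 31.6 − 34 = -2.4
d=10: ŷ = -6.5 + 4.5·10 = 38.5; e = 36.1 − 38.5 = -2.4
SSE = 12.96 + 0.04 + 10.24 + 1.44 + 0.16 + 21.16 + 5.76 + 5.76 = 57.52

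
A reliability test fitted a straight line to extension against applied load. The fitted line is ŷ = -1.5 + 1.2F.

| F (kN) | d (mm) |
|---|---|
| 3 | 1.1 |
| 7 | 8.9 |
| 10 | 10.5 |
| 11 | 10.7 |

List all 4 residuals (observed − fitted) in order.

-1, 2, 0, -1

F=3: ŷ = -1.5 + 1.2·3 = 2.1; r = 1.1 − 2.1 = -1
F=7: ŷ = -1.5 + 1.2·7 = 6.9; r = 8.9 − 6.9 = 2
F=10: ŷ = -1.5 + 1.2·10 = 10.5; r = 10.5 − 10.5 = 0
F=11: ŷ = -1.5 + 1.2·11 = 11.7; r = 10.7 − 11.7 = -1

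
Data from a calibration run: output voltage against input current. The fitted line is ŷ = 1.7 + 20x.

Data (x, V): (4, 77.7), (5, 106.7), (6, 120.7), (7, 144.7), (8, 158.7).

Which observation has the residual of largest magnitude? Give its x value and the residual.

x = 5, e = 5

x=4: ŷ = 1.7 + 20·4 = 81.7; e = 77.7 − 81.7 = -4
x=5: ŷ = 1.7 + 20·5 = 101.7; e = 106.7 − 101.7 = 5
x=6: ŷ = 1.7 + 20·6 = 121.7; e = 120.7 − 121.7 = -1
x=7: ŷ = 1.7 + 20·7 = 141.7; e = 144.7 − 141.7 = 3
x=8: ŷ = 1.7 + 20·8 = 161.7; e = 158.7 − 161.7 = -3
Largest |e| is 5 at x = 5, residual 5.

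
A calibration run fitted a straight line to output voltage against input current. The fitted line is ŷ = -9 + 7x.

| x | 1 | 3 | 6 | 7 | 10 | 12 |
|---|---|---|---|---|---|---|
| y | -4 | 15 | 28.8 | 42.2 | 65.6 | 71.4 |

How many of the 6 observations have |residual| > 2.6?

4

x=1: ŷ = -9 + 7·1 = -2; e = -4 − (-2) = -2
x=3: ŷ = -9 + 7·3 = 12; e = 15 − 12 = 3
x=6: ŷ = -9 + 7·6 = 33; e = 28.8 − 33 = -4.2
x=7: ŷ = -9 + 7·7 = 40; e = 42.2 − 40 = 2.2
x=10: ŷ = -9 + 7·10 = 61; e = 65.6 − 61 = 4.6
x=12: ŷ = -9 + 7·12 = 75; e = 71.4 − 75 = -3.6
|e| > 2.6: x=3 (|e|=3), x=6 (|e|=4.2), x=10 (|e|=4.6), x=12 (|e|=3.6) → 4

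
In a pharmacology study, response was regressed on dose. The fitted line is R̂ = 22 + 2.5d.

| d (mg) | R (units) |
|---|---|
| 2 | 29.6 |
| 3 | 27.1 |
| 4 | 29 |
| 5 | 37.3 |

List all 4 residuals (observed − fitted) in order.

d=2: R̂ = 22 + 2.5·2 = 27; e = 29.6 − 27 = 2.6
d=3: R̂ = 22 + 2.5·3 = 29.5; e = 27.1 − 29.5 = -2.4
d=4: R̂ = 22 + 2.5·4 = 32; e = 29 − 32 = -3
d=5: R̂ = 22 + 2.5·5 = 34.5; e = 37.3 − 34.5 = 2.8

2.6, -2.4, -3, 2.8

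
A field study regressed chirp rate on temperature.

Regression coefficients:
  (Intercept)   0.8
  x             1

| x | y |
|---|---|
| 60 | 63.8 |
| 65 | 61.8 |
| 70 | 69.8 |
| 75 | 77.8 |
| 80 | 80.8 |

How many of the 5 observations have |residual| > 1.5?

x=60: ŷ = 0.8 + 60 = 60.8; e = 63.8 − 60.8 = 3
x=65: ŷ = 0.8 + 65 = 65.8; e = 61.8 − 65.8 = -4
x=70: ŷ = 0.8 + 70 = 70.8; e = 69.8 − 70.8 = -1
x=75: ŷ = 0.8 + 75 = 75.8; e = 77.8 − 75.8 = 2
x=80: ŷ = 0.8 + 80 = 80.8; e = 80.8 − 80.8 = 0
|e| > 1.5: x=60 (|e|=3), x=65 (|e|=4), x=75 (|e|=2) → 3

3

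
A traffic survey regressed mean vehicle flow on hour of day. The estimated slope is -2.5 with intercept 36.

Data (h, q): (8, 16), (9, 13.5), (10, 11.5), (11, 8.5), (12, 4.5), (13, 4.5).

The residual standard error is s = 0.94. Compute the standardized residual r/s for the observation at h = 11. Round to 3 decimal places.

ŷ = 36 − 2.5·11 = 8.5
r = 8.5 − 8.5 = 0
r/s = 0 / 0.94 = 0.000

0.000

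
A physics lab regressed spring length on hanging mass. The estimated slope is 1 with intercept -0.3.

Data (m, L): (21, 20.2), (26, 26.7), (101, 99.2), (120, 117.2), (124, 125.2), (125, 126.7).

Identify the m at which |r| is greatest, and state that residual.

m = 120, r = -2.5

m=21: ŷ = -0.3 + 21 = 20.7; r = 20.2 − 20.7 = -0.5
m=26: ŷ = -0.3 + 26 = 25.7; r = 26.7 − 25.7 = 1
m=101: ŷ = -0.3 + 101 = 100.7; r = 99.2 − 100.7 = -1.5
m=120: ŷ = -0.3 + 120 = 119.7; r = 117.2 − 119.7 = -2.5
m=124: ŷ = -0.3 + 124 = 123.7; r = 125.2 − 123.7 = 1.5
m=125: ŷ = -0.3 + 125 = 124.7; r = 126.7 − 124.7 = 2
Largest |r| is 2.5 at m = 120, residual -2.5.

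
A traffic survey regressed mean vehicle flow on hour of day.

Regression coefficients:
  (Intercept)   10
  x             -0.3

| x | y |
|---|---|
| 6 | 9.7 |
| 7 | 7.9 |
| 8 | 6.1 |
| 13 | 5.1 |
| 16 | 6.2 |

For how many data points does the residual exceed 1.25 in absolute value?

2

x=6: ŷ = 10 − 0.3·6 = 8.2; e = 9.7 − 8.2 = 1.5
x=7: ŷ = 10 − 0.3·7 = 7.9; e = 7.9 − 7.9 = 0
x=8: ŷ = 10 − 0.3·8 = 7.6; e = 6.1 − 7.6 = -1.5
x=13: ŷ = 10 − 0.3·13 = 6.1; e = 5.1 − 6.1 = -1
x=16: ŷ = 10 − 0.3·16 = 5.2; e = 6.2 − 5.2 = 1
|e| > 1.25: x=6 (|e|=1.5), x=8 (|e|=1.5) → 2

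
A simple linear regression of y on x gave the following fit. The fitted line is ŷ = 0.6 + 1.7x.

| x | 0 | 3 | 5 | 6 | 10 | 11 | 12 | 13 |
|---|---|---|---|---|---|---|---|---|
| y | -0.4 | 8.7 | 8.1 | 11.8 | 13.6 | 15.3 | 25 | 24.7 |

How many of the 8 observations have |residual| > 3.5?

x=0: ŷ = 0.6 + 1.7·0 = 0.6; e = -0.4 − 0.6 = -1
x=3: ŷ = 0.6 + 1.7·3 = 5.7; e = 8.7 − 5.7 = 3
x=5: ŷ = 0.6 + 1.7·5 = 9.1; e = 8.1 − 9.1 = -1
x=6: ŷ = 0.6 + 1.7·6 = 10.8; e = 11.8 − 10.8 = 1
x=10: ŷ = 0.6 + 1.7·10 = 17.6; e = 13.6 − 17.6 = -4
x=11: ŷ = 0.6 + 1.7·11 = 19.3; e = 15.3 − 19.3 = -4
x=12: ŷ = 0.6 + 1.7·12 = 21; e = 25 − 21 = 4
x=13: ŷ = 0.6 + 1.7·13 = 22.7; e = 24.7 − 22.7 = 2
|e| > 3.5: x=10 (|e|=4), x=11 (|e|=4), x=12 (|e|=4) → 3

3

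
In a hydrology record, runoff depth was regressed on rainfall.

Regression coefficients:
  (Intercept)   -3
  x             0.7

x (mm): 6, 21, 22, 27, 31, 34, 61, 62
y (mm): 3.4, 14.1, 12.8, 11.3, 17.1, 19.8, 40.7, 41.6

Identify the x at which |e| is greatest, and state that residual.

x = 27, e = -4.6

x=6: ŷ = -3 + 0.7·6 = 1.2; e = 3.4 − 1.2 = 2.2
x=21: ŷ = -3 + 0.7·21 = 11.7; e = 14.1 − 11.7 = 2.4
x=22: ŷ = -3 + 0.7·22 = 12.4; e = 12.8 − 12.4 = 0.4
x=27: ŷ = -3 + 0.7·27 = 15.9; e = 11.3 − 15.9 = -4.6
x=31: ŷ = -3 + 0.7·31 = 18.7; e = 17.1 − 18.7 = -1.6
x=34: ŷ = -3 + 0.7·34 = 20.8; e = 19.8 − 20.8 = -1
x=61: ŷ = -3 + 0.7·61 = 39.7; e = 40.7 − 39.7 = 1
x=62: ŷ = -3 + 0.7·62 = 40.4; e = 41.6 − 40.4 = 1.2
Largest |e| is 4.6 at x = 27, residual -4.6.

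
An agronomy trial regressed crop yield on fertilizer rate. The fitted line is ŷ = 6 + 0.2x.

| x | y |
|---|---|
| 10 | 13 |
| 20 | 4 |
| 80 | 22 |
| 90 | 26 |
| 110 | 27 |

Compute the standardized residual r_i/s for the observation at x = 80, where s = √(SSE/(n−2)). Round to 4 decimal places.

x=10: ŷ = 6 + 0.2·10 = 8; r = 13 − 8 = 5
x=20: ŷ = 6 + 0.2·20 = 10; r = 4 − 10 = -6
x=80: ŷ = 6 + 0.2·80 = 22; r = 22 − 22 = 0
x=90: ŷ = 6 + 0.2·90 = 24; r = 26 − 24 = 2
x=110: ŷ = 6 + 0.2·110 = 28; r = 27 − 28 = -1
SSE = 25 + 36 + 0 + 4 + 1 = 66
s = √(66/3) = 4.69042
r/s = 0 / 4.69042 = 0.0000

0.0000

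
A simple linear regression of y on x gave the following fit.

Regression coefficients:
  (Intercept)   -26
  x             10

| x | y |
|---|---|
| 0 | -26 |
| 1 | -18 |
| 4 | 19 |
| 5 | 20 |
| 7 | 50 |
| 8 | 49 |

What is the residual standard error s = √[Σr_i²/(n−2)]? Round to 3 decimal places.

s = 5.148

x=0: ŷ = -26 + 10·0 = -26; r = -26 − (-26) = 0
x=1: ŷ = -26 + 10·1 = -16; r = -18 − (-16) = -2
x=4: ŷ = -26 + 10·4 = 14; r = 19 − 14 = 5
x=5: ŷ = -26 + 10·5 = 24; r = 20 − 24 = -4
x=7: ŷ = -26 + 10·7 = 44; r = 50 − 44 = 6
x=8: ŷ = -26 + 10·8 = 54; r = 49 − 54 = -5
SSE = 0 + 4 + 25 + 16 + 36 + 25 = 106
s = √(106/4) = √26.5 ≈ 5.148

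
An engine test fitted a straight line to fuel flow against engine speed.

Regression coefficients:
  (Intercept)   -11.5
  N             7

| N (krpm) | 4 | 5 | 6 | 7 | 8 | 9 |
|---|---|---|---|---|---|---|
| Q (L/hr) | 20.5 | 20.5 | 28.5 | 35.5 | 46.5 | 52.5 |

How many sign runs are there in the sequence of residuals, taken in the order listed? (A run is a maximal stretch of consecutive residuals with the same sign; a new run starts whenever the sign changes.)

N=4: ŷ = -11.5 + 7·4 = 16.5; e = 20.5 − 16.5 = 4
N=5: ŷ = -11.5 + 7·5 = 23.5; e = 20.5 − 23.5 = -3
N=6: ŷ = -11.5 + 7·6 = 30.5; e = 28.5 − 30.5 = -2
N=7: ŷ = -11.5 + 7·7 = 37.5; e = 35.5 − 37.5 = -2
N=8: ŷ = -11.5 + 7·8 = 44.5; e = 46.5 − 44.5 = 2
N=9: ŷ = -11.5 + 7·9 = 51.5; e = 52.5 − 51.5 = 1
Signs: + − − − + +
Runs: +×1, −×3, +×2 → 3

3 runs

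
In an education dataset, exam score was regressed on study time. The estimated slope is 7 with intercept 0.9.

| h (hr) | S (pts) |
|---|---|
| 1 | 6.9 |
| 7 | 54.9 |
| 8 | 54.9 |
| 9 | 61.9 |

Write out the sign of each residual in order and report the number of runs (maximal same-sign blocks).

3 runs

h=1: ŷ = 0.9 + 7·1 = 7.9; r = 6.9 − 7.9 = -1
h=7: ŷ = 0.9 + 7·7 = 49.9; r = 54.9 − 49.9 = 5
h=8: ŷ = 0.9 + 7·8 = 56.9; r = 54.9 − 56.9 = -2
h=9: ŷ = 0.9 + 7·9 = 63.9; r = 61.9 − 63.9 = -2
Signs: − + − −
Runs: −×1, +×1, −×2 → 3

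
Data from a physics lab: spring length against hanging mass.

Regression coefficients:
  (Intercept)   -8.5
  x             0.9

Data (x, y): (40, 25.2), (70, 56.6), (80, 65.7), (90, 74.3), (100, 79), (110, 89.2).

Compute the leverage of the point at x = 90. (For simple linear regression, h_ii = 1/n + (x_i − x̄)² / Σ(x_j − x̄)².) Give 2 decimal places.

x̄ = (40 + 70 + 80 + 90 + 100 + 110)/6 = 81.6667
Σ(x − x̄)² = 1736.11 + 136.111 + 2.77778 + 69.4444 + 336.111 + 802.778 = 3083.33
h = 1/6 + (8.33333)²/3083.33 = 0.166667 + 0.0225225 = 0.19

h = 0.19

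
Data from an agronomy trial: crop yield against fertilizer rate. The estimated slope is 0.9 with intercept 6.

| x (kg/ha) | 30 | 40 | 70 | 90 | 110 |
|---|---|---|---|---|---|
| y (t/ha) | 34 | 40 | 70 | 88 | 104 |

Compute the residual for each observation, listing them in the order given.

1, -2, 1, 1, -1

x=30: ŷ = 6 + 0.9·30 = 33; r = 34 − 33 = 1
x=40: ŷ = 6 + 0.9·40 = 42; r = 40 − 42 = -2
x=70: ŷ = 6 + 0.9·70 = 69; r = 70 − 69 = 1
x=90: ŷ = 6 + 0.9·90 = 87; r = 88 − 87 = 1
x=110: ŷ = 6 + 0.9·110 = 105; r = 104 − 105 = -1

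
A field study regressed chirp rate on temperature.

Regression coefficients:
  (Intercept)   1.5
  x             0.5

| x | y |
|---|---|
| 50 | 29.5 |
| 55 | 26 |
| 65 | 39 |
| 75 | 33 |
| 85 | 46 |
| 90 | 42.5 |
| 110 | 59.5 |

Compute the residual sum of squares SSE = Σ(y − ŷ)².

SSE = 108

x=50: ŷ = 1.5 + 0.5·50 = 26.5; e = 29.5 − 26.5 = 3
x=55: ŷ = 1.5 + 0.5·55 = 29; e = 26 − 29 = -3
x=65: ŷ = 1.5 + 0.5·65 = 34; e = 39 − 34 = 5
x=75: ŷ = 1.5 + 0.5·75 = 39; e = 33 − 39 = -6
x=85: ŷ = 1.5 + 0.5·85 = 44; e = 46 − 44 = 2
x=90: ŷ = 1.5 + 0.5·90 = 46.5; e = 42.5 − 46.5 = -4
x=110: ŷ = 1.5 + 0.5·110 = 56.5; e = 59.5 − 56.5 = 3
SSE = 9 + 9 + 25 + 36 + 4 + 16 + 9 = 108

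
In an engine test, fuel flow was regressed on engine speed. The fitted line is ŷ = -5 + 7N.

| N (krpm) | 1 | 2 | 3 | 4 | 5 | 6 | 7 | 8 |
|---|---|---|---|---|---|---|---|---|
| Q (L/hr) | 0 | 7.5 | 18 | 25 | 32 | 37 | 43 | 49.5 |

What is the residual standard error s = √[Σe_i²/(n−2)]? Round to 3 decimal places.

N=1: ŷ = -5 + 7·1 = 2; e = 0 − 2 = -2
N=2: ŷ = -5 + 7·2 = 9; e = 7.5 − 9 = -1.5
N=3: ŷ = -5 + 7·3 = 16; e = 18 − 16 = 2
N=4: ŷ = -5 + 7·4 = 23; e = 25 − 23 = 2
N=5: ŷ = -5 + 7·5 = 30; e = 32 − 30 = 2
N=6: ŷ = -5 + 7·6 = 37; e = 37 − 37 = 0
N=7: ŷ = -5 + 7·7 = 44; e = 43 − 44 = -1
N=8: ŷ = -5 + 7·8 = 51; e = 49.5 − 51 = -1.5
SSE = 4 + 2.25 + 4 + 4 + 4 + 0 + 1 + 2.25 = 21.5
s = √(21.5/6) = √3.58333 ≈ 1.893

s = 1.893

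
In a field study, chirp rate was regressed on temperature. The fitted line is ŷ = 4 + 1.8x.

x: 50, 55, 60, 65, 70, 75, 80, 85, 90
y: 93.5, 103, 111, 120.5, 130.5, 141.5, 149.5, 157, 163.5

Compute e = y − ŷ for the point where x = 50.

e = -0.5

ŷ = 4 + 1.8·50 = 94
e = 93.5 − 94 = -0.5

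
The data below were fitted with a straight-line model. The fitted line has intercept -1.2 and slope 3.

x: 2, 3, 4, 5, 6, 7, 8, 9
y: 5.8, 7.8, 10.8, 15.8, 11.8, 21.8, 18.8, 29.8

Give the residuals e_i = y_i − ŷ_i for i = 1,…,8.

x=2: ŷ = -1.2 + 3·2 = 4.8; e = 5.8 − 4.8 = 1
x=3: ŷ = -1.2 + 3·3 = 7.8; e = 7.8 − 7.8 = 0
x=4: ŷ = -1.2 + 3·4 = 10.8; e = 10.8 − 10.8 = 0
x=5: ŷ = -1.2 + 3·5 = 13.8; e = 15.8 − 13.8 = 2
x=6: ŷ = -1.2 + 3·6 = 16.8; e = 11.8 − 16.8 = -5
x=7: ŷ = -1.2 + 3·7 = 19.8; e = 21.8 − 19.8 = 2
x=8: ŷ = -1.2 + 3·8 = 22.8; e = 18.8 − 22.8 = -4
x=9: ŷ = -1.2 + 3·9 = 25.8; e = 29.8 − 25.8 = 4

1, 0, 0, 2, -5, 2, -4, 4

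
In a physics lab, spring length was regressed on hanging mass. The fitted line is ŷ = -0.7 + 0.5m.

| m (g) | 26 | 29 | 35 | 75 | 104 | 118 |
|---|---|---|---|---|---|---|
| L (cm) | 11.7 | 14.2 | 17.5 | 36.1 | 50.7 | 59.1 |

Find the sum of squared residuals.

SSE = 2.5

m=26: ŷ = -0.7 + 0.5·26 = 12.3; e = 11.7 − 12.3 = -0.6
m=29: ŷ = -0.7 + 0.5·29 = 13.8; e = 14.2 − 13.8 = 0.4
m=35: ŷ = -0.7 + 0.5·35 = 16.8; e = 17.5 − 16.8 = 0.7
m=75: ŷ = -0.7 + 0.5·75 = 36.8; e = 36.1 − 36.8 = -0.7
m=104: ŷ = -0.7 + 0.5·104 = 51.3; e = 50.7 − 51.3 = -0.6
m=118: ŷ = -0.7 + 0.5·118 = 58.3; e = 59.1 − 58.3 = 0.8
SSE = 0.36 + 0.16 + 0.49 + 0.49 + 0.36 + 0.64 = 2.5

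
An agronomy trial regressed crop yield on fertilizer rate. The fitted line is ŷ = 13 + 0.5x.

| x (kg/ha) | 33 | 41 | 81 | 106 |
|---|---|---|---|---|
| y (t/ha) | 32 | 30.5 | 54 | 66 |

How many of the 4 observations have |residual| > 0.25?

3

x=33: ŷ = 13 + 0.5·33 = 29.5; e = 32 − 29.5 = 2.5
x=41: ŷ = 13 + 0.5·41 = 33.5; e = 30.5 − 33.5 = -3
x=81: ŷ = 13 + 0.5·81 = 53.5; e = 54 − 53.5 = 0.5
x=106: ŷ = 13 + 0.5·106 = 66; e = 66 − 66 = 0
|e| > 0.25: x=33 (|e|=2.5), x=41 (|e|=3), x=81 (|e|=0.5) → 3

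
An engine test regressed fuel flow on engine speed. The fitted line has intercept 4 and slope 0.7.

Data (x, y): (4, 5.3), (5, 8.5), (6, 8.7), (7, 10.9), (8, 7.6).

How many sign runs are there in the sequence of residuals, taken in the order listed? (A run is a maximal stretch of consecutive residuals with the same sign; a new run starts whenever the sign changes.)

x=4: ŷ = 4 + 0.7·4 = 6.8; e = 5.3 − 6.8 = -1.5
x=5: ŷ = 4 + 0.7·5 = 7.5; e = 8.5 − 7.5 = 1
x=6: ŷ = 4 + 0.7·6 = 8.2; e = 8.7 − 8.2 = 0.5
x=7: ŷ = 4 + 0.7·7 = 8.9; e = 10.9 − 8.9 = 2
x=8: ŷ = 4 + 0.7·8 = 9.6; e = 7.6 − 9.6 = -2
Signs: − + + + −
Runs: −×1, +×3, −×1 → 3

3 runs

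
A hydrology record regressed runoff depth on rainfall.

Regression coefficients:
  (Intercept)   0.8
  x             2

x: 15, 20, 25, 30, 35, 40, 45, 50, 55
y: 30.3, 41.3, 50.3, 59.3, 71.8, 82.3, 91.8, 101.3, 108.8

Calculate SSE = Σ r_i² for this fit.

x=15: ŷ = 0.8 + 2·15 = 30.8; r = 30.3 − 30.8 = -0.5
x=20: ŷ = 0.8 + 2·20 = 40.8; r = 41.3 − 40.8 = 0.5
x=25: ŷ = 0.8 + 2·25 = 50.8; r = 50.3 − 50.8 = -0.5
x=30: ŷ = 0.8 + 2·30 = 60.8; r = 59.3 − 60.8 = -1.5
x=35: ŷ = 0.8 + 2·35 = 70.8; r = 71.8 − 70.8 = 1
x=40: ŷ = 0.8 + 2·40 = 80.8; r = 82.3 − 80.8 = 1.5
x=45: ŷ = 0.8 + 2·45 = 90.8; r = 91.8 − 90.8 = 1
x=50: ŷ = 0.8 + 2·50 = 100.8; r = 101.3 − 100.8 = 0.5
x=55: ŷ = 0.8 + 2·55 = 110.8; r = 108.8 − 110.8 = -2
SSE = 0.25 + 0.25 + 0.25 + 2.25 + 1 + 2.25 + 1 + 0.25 + 4 = 11.5

SSE = 11.5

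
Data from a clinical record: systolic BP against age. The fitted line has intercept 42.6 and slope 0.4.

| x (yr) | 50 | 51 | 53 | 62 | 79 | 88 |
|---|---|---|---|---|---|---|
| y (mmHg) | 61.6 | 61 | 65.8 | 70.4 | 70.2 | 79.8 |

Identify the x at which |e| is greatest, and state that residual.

x = 79, e = -4

x=50: ŷ = 42.6 + 0.4·50 = 62.6; e = 61.6 − 62.6 = -1
x=51: ŷ = 42.6 + 0.4·51 = 63; e = 61 − 63 = -2
x=53: ŷ = 42.6 + 0.4·53 = 63.8; e = 65.8 − 63.8 = 2
x=62: ŷ = 42.6 + 0.4·62 = 67.4; e = 70.4 − 67.4 = 3
x=79: ŷ = 42.6 + 0.4·79 = 74.2; e = 70.2 − 74.2 = -4
x=88: ŷ = 42.6 + 0.4·88 = 77.8; e = 79.8 − 77.8 = 2
Largest |e| is 4 at x = 79, residual -4.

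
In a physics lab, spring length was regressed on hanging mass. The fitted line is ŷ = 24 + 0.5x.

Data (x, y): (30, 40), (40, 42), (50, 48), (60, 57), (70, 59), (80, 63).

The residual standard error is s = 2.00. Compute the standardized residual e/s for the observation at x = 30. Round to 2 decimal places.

0.50

ŷ = 24 + 0.5·30 = 39
e = 40 − 39 = 1
e/s = 1 / 2.00 = 0.50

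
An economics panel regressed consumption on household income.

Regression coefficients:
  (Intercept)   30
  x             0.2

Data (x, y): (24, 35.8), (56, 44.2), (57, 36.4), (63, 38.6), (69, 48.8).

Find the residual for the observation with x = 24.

ŷ = 30 + 0.2·24 = 34.8
e = 35.8 − 34.8 = 1

e = 1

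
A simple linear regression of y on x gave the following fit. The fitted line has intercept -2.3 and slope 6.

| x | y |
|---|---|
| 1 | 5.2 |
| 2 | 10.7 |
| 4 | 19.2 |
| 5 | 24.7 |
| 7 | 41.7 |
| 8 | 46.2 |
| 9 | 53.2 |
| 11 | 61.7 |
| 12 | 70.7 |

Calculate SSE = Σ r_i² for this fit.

SSE = 30

x=1: ŷ = -2.3 + 6·1 = 3.7; r = 5.2 − 3.7 = 1.5
x=2: ŷ = -2.3 + 6·2 = 9.7; r = 10.7 − 9.7 = 1
x=4: ŷ = -2.3 + 6·4 = 21.7; r = 19.2 − 21.7 = -2.5
x=5: ŷ = -2.3 + 6·5 = 27.7; r = 24.7 − 27.7 = -3
x=7: ŷ = -2.3 + 6·7 = 39.7; r = 41.7 − 39.7 = 2
x=8: ŷ = -2.3 + 6·8 = 45.7; r = 46.2 − 45.7 = 0.5
x=9: ŷ = -2.3 + 6·9 = 51.7; r = 53.2 − 51.7 = 1.5
x=11: ŷ = -2.3 + 6·11 = 63.7; r = 61.7 − 63.7 = -2
x=12: ŷ = -2.3 + 6·12 = 69.7; r = 70.7 − 69.7 = 1
SSE = 2.25 + 1 + 6.25 + 9 + 4 + 0.25 + 2.25 + 4 + 1 = 30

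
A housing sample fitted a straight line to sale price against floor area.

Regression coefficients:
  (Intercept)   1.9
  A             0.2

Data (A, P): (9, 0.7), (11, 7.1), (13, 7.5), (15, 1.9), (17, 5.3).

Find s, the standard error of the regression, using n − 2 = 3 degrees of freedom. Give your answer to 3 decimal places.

s = 3.464

A=9: P̂ = 1.9 + 0.2·9 = 3.7; e = 0.7 − 3.7 = -3
A=11: P̂ = 1.9 + 0.2·11 = 4.1; e = 7.1 − 4.1 = 3
A=13: P̂ = 1.9 + 0.2·13 = 4.5; e = 7.5 − 4.5 = 3
A=15: P̂ = 1.9 + 0.2·15 = 4.9; e = 1.9 − 4.9 = -3
A=17: P̂ = 1.9 + 0.2·17 = 5.3; e = 5.3 − 5.3 = 0
SSE = 9 + 9 + 9 + 9 + 0 = 36
s = √(36/3) = √12 ≈ 3.464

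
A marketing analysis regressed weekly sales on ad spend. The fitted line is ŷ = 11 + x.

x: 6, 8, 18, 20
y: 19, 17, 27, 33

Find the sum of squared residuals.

SSE = 16

x=6: ŷ = 11 + 6 = 17; e = 19 − 17 = 2
x=8: ŷ = 11 + 8 = 19; e = 17 − 19 = -2
x=18: ŷ = 11 + 18 = 29; e = 27 − 29 = -2
x=20: ŷ = 11 + 20 = 31; e = 33 − 31 = 2
SSE = 4 + 4 + 4 + 4 = 16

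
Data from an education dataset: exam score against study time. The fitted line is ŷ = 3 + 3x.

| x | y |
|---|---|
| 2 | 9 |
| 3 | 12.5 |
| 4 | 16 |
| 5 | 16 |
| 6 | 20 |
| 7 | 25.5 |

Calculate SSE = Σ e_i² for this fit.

SSE = 8.5

x=2: ŷ = 3 + 3·2 = 9; e = 9 − 9 = 0
x=3: ŷ = 3 + 3·3 = 12; e = 12.5 − 12 = 0.5
x=4: ŷ = 3 + 3·4 = 15; e = 16 − 15 = 1
x=5: ŷ = 3 + 3·5 = 18; e = 16 − 18 = -2
x=6: ŷ = 3 + 3·6 = 21; e = 20 − 21 = -1
x=7: ŷ = 3 + 3·7 = 24; e = 25.5 − 24 = 1.5
SSE = 0 + 0.25 + 1 + 4 + 1 + 2.25 = 8.5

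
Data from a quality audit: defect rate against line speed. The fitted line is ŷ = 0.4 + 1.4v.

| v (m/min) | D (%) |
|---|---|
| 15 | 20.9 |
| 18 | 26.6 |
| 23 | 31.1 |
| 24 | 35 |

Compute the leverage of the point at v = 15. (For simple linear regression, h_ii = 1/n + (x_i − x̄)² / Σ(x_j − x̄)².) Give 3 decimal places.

v̄ = (15 + 18 + 23 + 24)/4 = 20
Σ(v − v̄)² = 25 + 4 + 9 + 16 = 54
h = 1/4 + (-5)²/54 = 0.25 + 0.462963 = 0.713

h = 0.713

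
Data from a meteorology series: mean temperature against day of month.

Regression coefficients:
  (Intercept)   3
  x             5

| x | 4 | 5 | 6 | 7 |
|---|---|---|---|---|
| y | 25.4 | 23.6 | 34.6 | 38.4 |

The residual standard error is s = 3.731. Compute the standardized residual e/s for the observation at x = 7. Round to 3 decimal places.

ŷ = 3 + 5·7 = 38
e = 38.4 − 38 = 0.4
e/s = 0.4 / 3.731 = 0.107

0.107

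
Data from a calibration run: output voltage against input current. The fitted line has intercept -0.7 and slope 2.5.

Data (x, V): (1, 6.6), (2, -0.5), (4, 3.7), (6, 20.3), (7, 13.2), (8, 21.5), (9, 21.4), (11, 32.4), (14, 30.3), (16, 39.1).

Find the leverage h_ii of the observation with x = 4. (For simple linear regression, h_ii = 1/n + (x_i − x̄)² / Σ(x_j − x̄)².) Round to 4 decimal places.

x̄ = (1 + 2 + 4 + 6 + 7 + 8 + 9 + 11 + 14 + 16)/10 = 7.8
Σ(x − x̄)² = 46.24 + 33.64 + 14.44 + 3.24 + 0.64 + 0.04 + 1.44 + 10.24 + 38.44 + 67.24 = 215.6
h = 1/10 + (-3.8)²/215.6 = 0.1 + 0.0669759 = 0.1670

h = 0.1670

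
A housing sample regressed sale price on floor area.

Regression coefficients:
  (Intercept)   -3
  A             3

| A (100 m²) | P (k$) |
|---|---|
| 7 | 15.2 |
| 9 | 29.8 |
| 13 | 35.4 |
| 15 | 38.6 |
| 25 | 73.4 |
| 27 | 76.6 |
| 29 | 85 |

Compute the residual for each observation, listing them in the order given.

A=7: ŷ = -3 + 3·7 = 18; r = 15.2 − 18 = -2.8
A=9: ŷ = -3 + 3·9 = 24; r = 29.8 − 24 = 5.8
A=13: ŷ = -3 + 3·13 = 36; r = 35.4 − 36 = -0.6
A=15: ŷ = -3 + 3·15 = 42; r = 38.6 − 42 = -3.4
A=25: ŷ = -3 + 3·25 = 72; r = 73.4 − 72 = 1.4
A=27: ŷ = -3 + 3·27 = 78; r = 76.6 − 78 = -1.4
A=29: ŷ = -3 + 3·29 = 84; r = 85 − 84 = 1

-2.8, 5.8, -0.6, -3.4, 1.4, -1.4, 1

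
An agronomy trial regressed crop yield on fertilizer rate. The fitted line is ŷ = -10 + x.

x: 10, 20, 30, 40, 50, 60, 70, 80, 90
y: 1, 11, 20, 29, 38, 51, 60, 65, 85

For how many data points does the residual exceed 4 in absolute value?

x=10: ŷ = -10 + 10 = 0; e = 1 − 0 = 1
x=20: ŷ = -10 + 20 = 10; e = 11 − 10 = 1
x=30: ŷ = -10 + 30 = 20; e = 20 − 20 = 0
x=40: ŷ = -10 + 40 = 30; e = 29 − 30 = -1
x=50: ŷ = -10 + 50 = 40; e = 38 − 40 = -2
x=60: ŷ = -10 + 60 = 50; e = 51 − 50 = 1
x=70: ŷ = -10 + 70 = 60; e = 60 − 60 = 0
x=80: ŷ = -10 + 80 = 70; e = 65 − 70 = -5
x=90: ŷ = -10 + 90 = 80; e = 85 − 80 = 5
|e| > 4: x=80 (|e|=5), x=90 (|e|=5) → 2

2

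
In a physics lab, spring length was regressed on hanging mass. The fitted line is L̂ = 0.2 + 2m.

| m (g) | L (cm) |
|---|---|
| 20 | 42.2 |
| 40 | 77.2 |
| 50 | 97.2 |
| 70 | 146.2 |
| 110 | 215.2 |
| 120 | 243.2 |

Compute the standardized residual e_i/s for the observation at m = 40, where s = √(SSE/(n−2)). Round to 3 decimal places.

-0.626

m=20: L̂ = 0.2 + 2·20 = 40.2; e = 42.2 − 40.2 = 2
m=40: L̂ = 0.2 + 2·40 = 80.2; e = 77.2 − 80.2 = -3
m=50: L̂ = 0.2 + 2·50 = 100.2; e = 97.2 − 100.2 = -3
m=70: L̂ = 0.2 + 2·70 = 140.2; e = 146.2 − 140.2 = 6
m=110: L̂ = 0.2 + 2·110 = 220.2; e = 215.2 − 220.2 = -5
m=120: L̂ = 0.2 + 2·120 = 240.2; e = 243.2 − 240.2 = 3
SSE = 4 + 9 + 9 + 36 + 25 + 9 = 92
s = √(92/4) = 4.79583
e/s = -3 / 4.79583 = -0.626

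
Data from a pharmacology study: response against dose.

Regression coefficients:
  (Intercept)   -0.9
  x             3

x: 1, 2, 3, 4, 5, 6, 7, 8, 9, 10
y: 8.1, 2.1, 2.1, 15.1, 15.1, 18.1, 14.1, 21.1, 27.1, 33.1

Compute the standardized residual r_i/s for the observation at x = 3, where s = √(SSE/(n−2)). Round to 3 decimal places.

-1.359

x=1: ŷ = -0.9 + 3·1 = 2.1; r = 8.1 − 2.1 = 6
x=2: ŷ = -0.9 + 3·2 = 5.1; r = 2.1 − 5.1 = -3
x=3: ŷ = -0.9 + 3·3 = 8.1; r = 2.1 − 8.1 = -6
x=4: ŷ = -0.9 + 3·4 = 11.1; r = 15.1 − 11.1 = 4
x=5: ŷ = -0.9 + 3·5 = 14.1; r = 15.1 − 14.1 = 1
x=6: ŷ = -0.9 + 3·6 = 17.1; r = 18.1 − 17.1 = 1
x=7: ŷ = -0.9 + 3·7 = 20.1; r = 14.1 − 20.1 = -6
x=8: ŷ = -0.9 + 3·8 = 23.1; r = 21.1 − 23.1 = -2
x=9: ŷ = -0.9 + 3·9 = 26.1; r = 27.1 − 26.1 = 1
x=10: ŷ = -0.9 + 3·10 = 29.1; r = 33.1 − 29.1 = 4
SSE = 36 + 9 + 36 + 16 + 1 + 1 + 36 + 4 + 1 + 16 = 156
s = √(156/8) = 4.41588
r/s = -6 / 4.41588 = -1.359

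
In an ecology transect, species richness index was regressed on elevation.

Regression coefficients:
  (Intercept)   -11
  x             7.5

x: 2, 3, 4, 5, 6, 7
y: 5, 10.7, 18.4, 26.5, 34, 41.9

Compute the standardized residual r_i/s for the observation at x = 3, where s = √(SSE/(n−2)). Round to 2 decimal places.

x=2: ŷ = -11 + 7.5·2 = 4; r = 5 − 4 = 1
x=3: ŷ = -11 + 7.5·3 = 11.5; r = 10.7 − 11.5 = -0.8
x=4: ŷ = -11 + 7.5·4 = 19; r = 18.4 − 19 = -0.6
x=5: ŷ = -11 + 7.5·5 = 26.5; r = 26.5 − 26.5 = 0
x=6: ŷ = -11 + 7.5·6 = 34; r = 34 − 34 = 0
x=7: ŷ = -11 + 7.5·7 = 41.5; r = 41.9 − 41.5 = 0.4
SSE = 1 + 0.64 + 0.36 + 0 + 0 + 0.16 = 2.16
s = √(2.16/4) = 0.734847
r/s = -0.8 / 0.734847 = -1.09

-1.09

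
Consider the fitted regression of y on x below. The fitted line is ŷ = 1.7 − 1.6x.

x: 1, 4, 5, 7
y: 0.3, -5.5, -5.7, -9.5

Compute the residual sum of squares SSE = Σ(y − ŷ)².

x=1: ŷ = 1.7 − 1.6·1 = 0.1; r = 0.3 − 0.1 = 0.2
x=4: ŷ = 1.7 − 1.6·4 = -4.7; r = -5.5 − (-4.7) = -0.8
x=5: ŷ = 1.7 − 1.6·5 = -6.3; r = -5.7 − (-6.3) = 0.6
x=7: ŷ = 1.7 − 1.6·7 = -9.5; r = -9.5 − (-9.5) = 0
SSE = 0.04 + 0.64 + 0.36 + 0 = 1.04

SSE = 1.04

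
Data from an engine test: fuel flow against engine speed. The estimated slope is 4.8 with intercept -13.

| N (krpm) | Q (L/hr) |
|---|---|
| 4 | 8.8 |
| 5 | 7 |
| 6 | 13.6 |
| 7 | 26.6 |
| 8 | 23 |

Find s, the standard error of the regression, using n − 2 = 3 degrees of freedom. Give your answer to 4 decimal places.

N=4: Q̂ = -13 + 4.8·4 = 6.2; e = 8.8 − 6.2 = 2.6
N=5: Q̂ = -13 + 4.8·5 = 11; e = 7 − 11 = -4
N=6: Q̂ = -13 + 4.8·6 = 15.8; e = 13.6 − 15.8 = -2.2
N=7: Q̂ = -13 + 4.8·7 = 20.6; e = 26.6 − 20.6 = 6
N=8: Q̂ = -13 + 4.8·8 = 25.4; e = 23 − 25.4 = -2.4
SSE = 6.76 + 16 + 4.84 + 36 + 5.76 = 69.36
s = √(69.36/3) = √23.12 ≈ 4.8083

s = 4.8083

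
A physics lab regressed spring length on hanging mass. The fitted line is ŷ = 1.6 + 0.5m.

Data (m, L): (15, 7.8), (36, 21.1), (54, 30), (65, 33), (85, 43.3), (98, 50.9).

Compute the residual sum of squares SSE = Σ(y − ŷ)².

SSE = 7.84

m=15: ŷ = 1.6 + 0.5·15 = 9.1; e = 7.8 − 9.1 = -1.3
m=36: ŷ = 1.6 + 0.5·36 = 19.6; e = 21.1 − 19.6 = 1.5
m=54: ŷ = 1.6 + 0.5·54 = 28.6; e = 30 − 28.6 = 1.4
m=65: ŷ = 1.6 + 0.5·65 = 34.1; e = 33 − 34.1 = -1.1
m=85: ŷ = 1.6 + 0.5·85 = 44.1; e = 43.3 − 44.1 = -0.8
m=98: ŷ = 1.6 + 0.5·98 = 50.6; e = 50.9 − 50.6 = 0.3
SSE = 1.69 + 2.25 + 1.96 + 1.21 + 0.64 + 0.09 = 7.84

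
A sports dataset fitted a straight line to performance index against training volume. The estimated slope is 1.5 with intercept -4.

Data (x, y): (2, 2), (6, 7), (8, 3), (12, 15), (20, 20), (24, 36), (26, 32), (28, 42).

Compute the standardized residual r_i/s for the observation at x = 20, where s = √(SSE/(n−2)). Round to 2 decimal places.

-1.36

x=2: ŷ = -4 + 1.5·2 = -1; r = 2 − (-1) = 3
x=6: ŷ = -4 + 1.5·6 = 5; r = 7 − 5 = 2
x=8: ŷ = -4 + 1.5·8 = 8; r = 3 − 8 = -5
x=12: ŷ = -4 + 1.5·12 = 14; r = 15 − 14 = 1
x=20: ŷ = -4 + 1.5·20 = 26; r = 20 − 26 = -6
x=24: ŷ = -4 + 1.5·24 = 32; r = 36 − 32 = 4
x=26: ŷ = -4 + 1.5·26 = 35; r = 32 − 35 = -3
x=28: ŷ = -4 + 1.5·28 = 38; r = 42 − 38 = 4
SSE = 9 + 4 + 25 + 1 + 36 + 16 + 9 + 16 = 116
s = √(116/6) = 4.39697
r/s = -6 / 4.39697 = -1.36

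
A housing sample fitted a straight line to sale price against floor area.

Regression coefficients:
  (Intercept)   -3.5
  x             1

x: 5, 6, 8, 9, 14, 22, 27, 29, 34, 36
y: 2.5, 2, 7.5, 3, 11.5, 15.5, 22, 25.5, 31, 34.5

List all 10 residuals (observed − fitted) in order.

x=5: ŷ = -3.5 + 5 = 1.5; r = 2.5 − 1.5 = 1
x=6: ŷ = -3.5 + 6 = 2.5; r = 2 − 2.5 = -0.5
x=8: ŷ = -3.5 + 8 = 4.5; r = 7.5 − 4.5 = 3
x=9: ŷ = -3.5 + 9 = 5.5; r = 3 − 5.5 = -2.5
x=14: ŷ = -3.5 + 14 = 10.5; r = 11.5 − 10.5 = 1
x=22: ŷ = -3.5 + 22 = 18.5; r = 15.5 − 18.5 = -3
x=27: ŷ = -3.5 + 27 = 23.5; r = 22 − 23.5 = -1.5
x=29: ŷ = -3.5 + 29 = 25.5; r = 25.5 − 25.5 = 0
x=34: ŷ = -3.5 + 34 = 30.5; r = 31 − 30.5 = 0.5
x=36: ŷ = -3.5 + 36 = 32.5; r = 34.5 − 32.5 = 2

1, -0.5, 3, -2.5, 1, -3, -1.5, 0, 0.5, 2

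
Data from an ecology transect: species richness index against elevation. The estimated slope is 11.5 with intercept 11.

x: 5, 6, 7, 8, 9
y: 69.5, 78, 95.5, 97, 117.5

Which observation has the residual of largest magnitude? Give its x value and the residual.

x=5: ŷ = 11 + 11.5·5 = 68.5; r = 69.5 − 68.5 = 1
x=6: ŷ = 11 + 11.5·6 = 80; r = 78 − 80 = -2
x=7: ŷ = 11 + 11.5·7 = 91.5; r = 95.5 − 91.5 = 4
x=8: ŷ = 11 + 11.5·8 = 103; r = 97 − 103 = -6
x=9: ŷ = 11 + 11.5·9 = 114.5; r = 117.5 − 114.5 = 3
Largest |r| is 6 at x = 8, residual -6.

x = 8, r = -6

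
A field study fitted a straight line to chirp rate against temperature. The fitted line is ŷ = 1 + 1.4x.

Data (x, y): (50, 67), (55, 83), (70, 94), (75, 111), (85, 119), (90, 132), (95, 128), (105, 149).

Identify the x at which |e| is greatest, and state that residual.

x = 95, e = -6

x=50: ŷ = 1 + 1.4·50 = 71; e = 67 − 71 = -4
x=55: ŷ = 1 + 1.4·55 = 78; e = 83 − 78 = 5
x=70: ŷ = 1 + 1.4·70 = 99; e = 94 − 99 = -5
x=75: ŷ = 1 + 1.4·75 = 106; e = 111 − 106 = 5
x=85: ŷ = 1 + 1.4·85 = 120; e = 119 − 120 = -1
x=90: ŷ = 1 + 1.4·90 = 127; e = 132 − 127 = 5
x=95: ŷ = 1 + 1.4·95 = 134; e = 128 − 134 = -6
x=105: ŷ = 1 + 1.4·105 = 148; e = 149 − 148 = 1
Largest |e| is 6 at x = 95, residual -6.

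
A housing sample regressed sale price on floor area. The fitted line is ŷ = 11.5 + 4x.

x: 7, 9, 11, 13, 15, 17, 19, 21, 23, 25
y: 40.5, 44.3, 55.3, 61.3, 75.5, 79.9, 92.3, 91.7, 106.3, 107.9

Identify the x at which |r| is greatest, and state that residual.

x=7: ŷ = 11.5 + 4·7 = 39.5; r = 40.5 − 39.5 = 1
x=9: ŷ = 11.5 + 4·9 = 47.5; r = 44.3 − 47.5 = -3.2
x=11: ŷ = 11.5 + 4·11 = 55.5; r = 55.3 − 55.5 = -0.2
x=13: ŷ = 11.5 + 4·13 = 63.5; r = 61.3 − 63.5 = -2.2
x=15: ŷ = 11.5 + 4·15 = 71.5; r = 75.5 − 71.5 = 4
x=17: ŷ = 11.5 + 4·17 = 79.5; r = 79.9 − 79.5 = 0.4
x=19: ŷ = 11.5 + 4·19 = 87.5; r = 92.3 − 87.5 = 4.8
x=21: ŷ = 11.5 + 4·21 = 95.5; r = 91.7 − 95.5 = -3.8
x=23: ŷ = 11.5 + 4·23 = 103.5; r = 106.3 − 103.5 = 2.8
x=25: ŷ = 11.5 + 4·25 = 111.5; r = 107.9 − 111.5 = -3.6
Largest |r| is 4.8 at x = 19, residual 4.8.

x = 19, r = 4.8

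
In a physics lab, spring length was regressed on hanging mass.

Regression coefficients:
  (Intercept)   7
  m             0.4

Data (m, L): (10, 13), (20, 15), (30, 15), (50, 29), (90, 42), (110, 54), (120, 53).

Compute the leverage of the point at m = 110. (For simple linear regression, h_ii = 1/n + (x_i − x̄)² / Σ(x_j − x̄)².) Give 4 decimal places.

h = 0.3381

m̄ = (10 + 20 + 30 + 50 + 90 + 110 + 120)/7 = 61.4286
Σ(m − m̄)² = 2644.9 + 1716.33 + 987.755 + 130.612 + 816.327 + 2359.18 + 3430.61 = 12085.7
h = 1/7 + (48.5714)²/12085.7 = 0.142857 + 0.195204 = 0.3381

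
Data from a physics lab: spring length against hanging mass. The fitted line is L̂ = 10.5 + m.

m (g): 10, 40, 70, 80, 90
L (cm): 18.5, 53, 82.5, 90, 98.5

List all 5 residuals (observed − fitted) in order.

m=10: L̂ = 10.5 + 10 = 20.5; r = 18.5 − 20.5 = -2
m=40: L̂ = 10.5 + 40 = 50.5; r = 53 − 50.5 = 2.5
m=70: L̂ = 10.5 + 70 = 80.5; r = 82.5 − 80.5 = 2
m=80: L̂ = 10.5 + 80 = 90.5; r = 90 − 90.5 = -0.5
m=90: L̂ = 10.5 + 90 = 100.5; r = 98.5 − 100.5 = -2

-2, 2.5, 2, -0.5, -2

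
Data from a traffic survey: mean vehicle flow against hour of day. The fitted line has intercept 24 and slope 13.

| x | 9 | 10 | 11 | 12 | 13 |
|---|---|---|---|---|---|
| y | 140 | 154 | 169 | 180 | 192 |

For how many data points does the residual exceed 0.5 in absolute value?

3

x=9: ŷ = 24 + 13·9 = 141; r = 140 − 141 = -1
x=10: ŷ = 24 + 13·10 = 154; r = 154 − 154 = 0
x=11: ŷ = 24 + 13·11 = 167; r = 169 − 167 = 2
x=12: ŷ = 24 + 13·12 = 180; r = 180 − 180 = 0
x=13: ŷ = 24 + 13·13 = 193; r = 192 − 193 = -1
|r| > 0.5: x=9 (|r|=1), x=11 (|r|=2), x=13 (|r|=1) → 3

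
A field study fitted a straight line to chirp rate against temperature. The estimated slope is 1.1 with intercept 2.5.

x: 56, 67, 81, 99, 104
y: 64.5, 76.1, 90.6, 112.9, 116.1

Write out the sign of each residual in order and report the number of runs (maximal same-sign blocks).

4 runs

x=56: ŷ = 2.5 + 1.1·56 = 64.1; r = 64.5 − 64.1 = 0.4
x=67: ŷ = 2.5 + 1.1·67 = 76.2; r = 76.1 − 76.2 = -0.1
x=81: ŷ = 2.5 + 1.1·81 = 91.6; r = 90.6 − 91.6 = -1
x=99: ŷ = 2.5 + 1.1·99 = 111.4; r = 112.9 − 111.4 = 1.5
x=104: ŷ = 2.5 + 1.1·104 = 116.9; r = 116.1 − 116.9 = -0.8
Signs: + − − + −
Runs: +×1, −×2, +×1, −×1 → 4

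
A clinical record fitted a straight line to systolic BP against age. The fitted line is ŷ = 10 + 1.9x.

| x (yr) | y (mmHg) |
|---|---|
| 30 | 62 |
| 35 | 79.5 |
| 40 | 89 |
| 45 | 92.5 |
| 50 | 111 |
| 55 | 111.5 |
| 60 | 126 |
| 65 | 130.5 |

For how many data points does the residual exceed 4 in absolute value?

2

x=30: ŷ = 10 + 1.9·30 = 67; e = 62 − 67 = -5
x=35: ŷ = 10 + 1.9·35 = 76.5; e = 79.5 − 76.5 = 3
x=40: ŷ = 10 + 1.9·40 = 86; e = 89 − 86 = 3
x=45: ŷ = 10 + 1.9·45 = 95.5; e = 92.5 − 95.5 = -3
x=50: ŷ = 10 + 1.9·50 = 105; e = 111 − 105 = 6
x=55: ŷ = 10 + 1.9·55 = 114.5; e = 111.5 − 114.5 = -3
x=60: ŷ = 10 + 1.9·60 = 124; e = 126 − 124 = 2
x=65: ŷ = 10 + 1.9·65 = 133.5; e = 130.5 − 133.5 = -3
|e| > 4: x=30 (|e|=5), x=50 (|e|=6) → 2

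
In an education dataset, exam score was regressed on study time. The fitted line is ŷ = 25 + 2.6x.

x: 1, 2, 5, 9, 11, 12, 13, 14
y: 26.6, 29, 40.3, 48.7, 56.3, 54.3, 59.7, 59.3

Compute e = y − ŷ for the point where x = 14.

ŷ = 25 + 2.6·14 = 61.4
e = 59.3 − 61.4 = -2.1

e = -2.1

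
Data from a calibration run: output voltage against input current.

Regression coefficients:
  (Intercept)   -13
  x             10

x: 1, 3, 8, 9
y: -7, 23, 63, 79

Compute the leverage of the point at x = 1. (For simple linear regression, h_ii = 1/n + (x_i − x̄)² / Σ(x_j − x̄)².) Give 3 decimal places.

x̄ = (1 + 3 + 8 + 9)/4 = 5.25
Σ(x − x̄)² = 18.0625 + 5.0625 + 7.5625 + 14.0625 = 44.75
h = 1/4 + (-4.25)²/44.75 = 0.25 + 0.403631 = 0.654

h = 0.654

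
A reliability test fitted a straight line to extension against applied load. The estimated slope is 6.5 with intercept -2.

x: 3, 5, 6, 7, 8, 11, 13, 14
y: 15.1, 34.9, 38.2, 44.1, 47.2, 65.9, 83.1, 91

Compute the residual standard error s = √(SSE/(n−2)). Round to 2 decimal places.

s = 2.95

x=3: ŷ = -2 + 6.5·3 = 17.5; r = 15.1 − 17.5 = -2.4
x=5: ŷ = -2 + 6.5·5 = 30.5; r = 34.9 − 30.5 = 4.4
x=6: ŷ = -2 + 6.5·6 = 37; r = 38.2 − 37 = 1.2
x=7: ŷ = -2 + 6.5·7 = 43.5; r = 44.1 − 43.5 = 0.6
x=8: ŷ = -2 + 6.5·8 = 50; r = 47.2 − 50 = -2.8
x=11: ŷ = -2 + 6.5·11 = 69.5; r = 65.9 − 69.5 = -3.6
x=13: ŷ = -2 + 6.5·13 = 82.5; r = 83.1 − 82.5 = 0.6
x=14: ŷ = -2 + 6.5·14 = 89; r = 91 − 89 = 2
SSE = 5.76 + 19.36 + 1.44 + 0.36 + 7.84 + 12.96 + 0.36 + 4 = 52.08
s = √(52.08/6) = √8.68 ≈ 2.95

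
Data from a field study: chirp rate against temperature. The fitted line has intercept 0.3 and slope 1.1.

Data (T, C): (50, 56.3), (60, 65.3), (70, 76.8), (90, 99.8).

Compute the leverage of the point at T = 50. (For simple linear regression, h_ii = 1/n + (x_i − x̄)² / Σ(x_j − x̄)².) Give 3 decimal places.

T̄ = (50 + 60 + 70 + 90)/4 = 67.5
Σ(T − T̄)² = 306.25 + 56.25 + 6.25 + 506.25 = 875
h = 1/4 + (-17.5)²/875 = 0.25 + 0.35 = 0.600

h = 0.600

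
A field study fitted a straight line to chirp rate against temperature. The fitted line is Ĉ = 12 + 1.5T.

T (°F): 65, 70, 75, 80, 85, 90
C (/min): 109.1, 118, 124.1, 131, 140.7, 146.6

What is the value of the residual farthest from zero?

T=65: Ĉ = 12 + 1.5·65 = 109.5; r = 109.1 − 109.5 = -0.4
T=70: Ĉ = 12 + 1.5·70 = 117; r = 118 − 117 = 1
T=75: Ĉ = 12 + 1.5·75 = 124.5; r = 124.1 − 124.5 = -0.4
T=80: Ĉ = 12 + 1.5·80 = 132; r = 131 − 132 = -1
T=85: Ĉ = 12 + 1.5·85 = 139.5; r = 140.7 − 139.5 = 1.2
T=90: Ĉ = 12 + 1.5·90 = 147; r = 146.6 − 147 = -0.4
Largest |r| is 1.2 at T = 85, residual 1.2.

r = 1.2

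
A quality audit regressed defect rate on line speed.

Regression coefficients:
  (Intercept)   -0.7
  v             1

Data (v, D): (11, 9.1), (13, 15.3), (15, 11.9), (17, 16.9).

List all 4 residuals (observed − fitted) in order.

-1.2, 3, -2.4, 0.6

v=11: D̂ = -0.7 + 11 = 10.3; e = 9.1 − 10.3 = -1.2
v=13: D̂ = -0.7 + 13 = 12.3; e = 15.3 − 12.3 = 3
v=15: D̂ = -0.7 + 15 = 14.3; e = 11.9 − 14.3 = -2.4
v=17: D̂ = -0.7 + 17 = 16.3; e = 16.9 − 16.3 = 0.6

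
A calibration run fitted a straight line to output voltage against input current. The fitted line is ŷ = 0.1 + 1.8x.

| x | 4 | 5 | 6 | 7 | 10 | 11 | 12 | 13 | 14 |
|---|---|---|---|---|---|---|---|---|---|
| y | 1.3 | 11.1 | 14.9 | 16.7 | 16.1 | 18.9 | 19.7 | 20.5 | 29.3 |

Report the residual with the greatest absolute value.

r = -6

x=4: ŷ = 0.1 + 1.8·4 = 7.3; r = 1.3 − 7.3 = -6
x=5: ŷ = 0.1 + 1.8·5 = 9.1; r = 11.1 − 9.1 = 2
x=6: ŷ = 0.1 + 1.8·6 = 10.9; r = 14.9 − 10.9 = 4
x=7: ŷ = 0.1 + 1.8·7 = 12.7; r = 16.7 − 12.7 = 4
x=10: ŷ = 0.1 + 1.8·10 = 18.1; r = 16.1 − 18.1 = -2
x=11: ŷ = 0.1 + 1.8·11 = 19.9; r = 18.9 − 19.9 = -1
x=12: ŷ = 0.1 + 1.8·12 = 21.7; r = 19.7 − 21.7 = -2
x=13: ŷ = 0.1 + 1.8·13 = 23.5; r = 20.5 − 23.5 = -3
x=14: ŷ = 0.1 + 1.8·14 = 25.3; r = 29.3 − 25.3 = 4
Largest |r| is 6 at x = 4, residual -6.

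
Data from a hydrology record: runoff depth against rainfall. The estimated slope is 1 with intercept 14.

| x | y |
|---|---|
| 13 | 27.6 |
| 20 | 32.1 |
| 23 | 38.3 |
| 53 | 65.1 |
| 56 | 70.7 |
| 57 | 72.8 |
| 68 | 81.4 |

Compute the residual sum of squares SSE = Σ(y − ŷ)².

x=13: ŷ = 14 + 13 = 27; r = 27.6 − 27 = 0.6
x=20: ŷ = 14 + 20 = 34; r = 32.1 − 34 = -1.9
x=23: ŷ = 14 + 23 = 37; r = 38.3 − 37 = 1.3
x=53: ŷ = 14 + 53 = 67; r = 65.1 − 67 = -1.9
x=56: ŷ = 14 + 56 = 70; r = 70.7 − 70 = 0.7
x=57: ŷ = 14 + 57 = 71; r = 72.8 − 71 = 1.8
x=68: ŷ = 14 + 68 = 82; r = 81.4 − 82 = -0.6
SSE = 0.36 + 3.61 + 1.69 + 3.61 + 0.49 + 3.24 + 0.36 = 13.36

SSE = 13.36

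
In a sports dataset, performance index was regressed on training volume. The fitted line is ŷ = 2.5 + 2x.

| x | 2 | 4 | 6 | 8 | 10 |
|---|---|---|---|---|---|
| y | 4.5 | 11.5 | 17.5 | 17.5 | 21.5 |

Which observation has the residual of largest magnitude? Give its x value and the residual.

x=2: ŷ = 2.5 + 2·2 = 6.5; r = 4.5 − 6.5 = -2
x=4: ŷ = 2.5 + 2·4 = 10.5; r = 11.5 − 10.5 = 1
x=6: ŷ = 2.5 + 2·6 = 14.5; r = 17.5 − 14.5 = 3
x=8: ŷ = 2.5 + 2·8 = 18.5; r = 17.5 − 18.5 = -1
x=10: ŷ = 2.5 + 2·10 = 22.5; r = 21.5 − 22.5 = -1
Largest |r| is 3 at x = 6, residual 3.

x = 6, r = 3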